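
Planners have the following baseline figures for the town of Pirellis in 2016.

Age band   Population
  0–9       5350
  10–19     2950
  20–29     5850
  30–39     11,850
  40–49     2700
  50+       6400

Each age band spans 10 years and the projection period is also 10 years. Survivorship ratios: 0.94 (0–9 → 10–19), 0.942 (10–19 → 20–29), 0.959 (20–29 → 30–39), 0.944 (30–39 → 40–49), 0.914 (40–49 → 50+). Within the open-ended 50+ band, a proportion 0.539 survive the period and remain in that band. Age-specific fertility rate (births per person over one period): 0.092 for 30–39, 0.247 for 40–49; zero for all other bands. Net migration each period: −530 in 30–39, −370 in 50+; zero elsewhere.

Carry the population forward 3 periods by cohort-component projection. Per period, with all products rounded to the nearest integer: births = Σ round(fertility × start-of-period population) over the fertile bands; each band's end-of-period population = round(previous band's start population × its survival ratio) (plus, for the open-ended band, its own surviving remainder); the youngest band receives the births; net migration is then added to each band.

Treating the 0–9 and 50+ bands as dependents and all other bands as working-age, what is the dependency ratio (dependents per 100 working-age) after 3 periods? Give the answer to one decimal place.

Numbering the bands 1..6 from youngest to oldest:
[period 1]
Births: 11850 × 0.092 = 1090, 2700 × 0.247 = 667 → 1757
Band 2: 5350 × 0.94 = 5029
Band 3: 2950 × 0.942 = 2779
Band 4: 5850 × 0.959 = 5610
Band 5: 11850 × 0.944 = 11186
Band 6: 2700 × 0.914 + 6400 × 0.539 = 2468 + 3450 = 5918
Net migration: Band 4 − 530 → 5080; Band 6 − 370 → 5548
Population now: 0–9=1757, 10–19=5029, 20–29=2779, 30–39=5080, 40–49=11186, 50+=5548
[period 2]
Births: 5080 × 0.092 = 467, 11186 × 0.247 = 2763 → 3230
Band 2: 1757 × 0.94 = 1652
Band 3: 5029 × 0.942 = 4737
Band 4: 2779 × 0.959 = 2665
Band 5: 5080 × 0.944 = 4796
Band 6: 11186 × 0.914 + 5548 × 0.539 = 10224 + 2990 = 13214
Net migration: Band 4 − 530 → 2135; Band 6 − 370 → 12844
Population now: 0–9=3230, 10–19=1652, 20–29=4737, 30–39=2135, 40–49=4796, 50+=12844
[period 3]
Births: 2135 × 0.092 = 196, 4796 × 0.247 = 1185 → 1381
Band 2: 3230 × 0.94 = 3036
Band 3: 1652 × 0.942 = 1556
Band 4: 4737 × 0.959 = 4543
Band 5: 2135 × 0.944 = 2015
Band 6: 4796 × 0.914 + 12844 × 0.539 = 4384 + 6923 = 11307
Net migration: Band 4 − 530 → 4013; Band 6 − 370 → 10937
Population now: 0–9=1381, 10–19=3036, 20–29=1556, 30–39=4013, 40–49=2015, 50+=10937
Dependents (band 0–9 + band 50+) = 1381 + 10937 = 12318; working-age = 10620; ratio = 12318/10620 × 100 = 116.0

116.0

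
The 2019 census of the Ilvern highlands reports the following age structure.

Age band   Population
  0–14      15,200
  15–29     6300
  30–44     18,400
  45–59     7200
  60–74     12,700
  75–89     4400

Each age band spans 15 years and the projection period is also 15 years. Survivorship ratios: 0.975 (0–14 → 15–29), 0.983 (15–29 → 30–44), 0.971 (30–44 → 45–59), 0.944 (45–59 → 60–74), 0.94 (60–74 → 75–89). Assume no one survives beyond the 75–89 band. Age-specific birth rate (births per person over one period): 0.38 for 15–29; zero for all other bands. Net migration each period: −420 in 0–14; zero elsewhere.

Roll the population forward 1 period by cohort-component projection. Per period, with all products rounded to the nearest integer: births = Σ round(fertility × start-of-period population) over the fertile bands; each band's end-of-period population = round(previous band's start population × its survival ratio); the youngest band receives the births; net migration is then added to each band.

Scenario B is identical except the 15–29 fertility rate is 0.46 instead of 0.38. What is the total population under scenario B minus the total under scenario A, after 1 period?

504

Period 1.
Births: 6300 × 0.38 = 2394
15–29: 15200 × 0.975 = 14820
30–44: 6300 × 0.983 = 6193
45–59: 18400 × 0.971 = 17866
60–74: 7200 × 0.944 = 6797
75–89: 12700 × 0.94 = 11938
Net migration: 0–14 − 420 → 1974
End of period: [1974, 14820, 6193, 17866, 6797, 11938]
Scenario A total after 1 period: 59588
Scenario B projection —
Period 1.
Births: 6300 × 0.46 = 2898
15–29: 15200 × 0.975 = 14820
30–44: 6300 × 0.983 = 6193
45–59: 18400 × 0.971 = 17866
60–74: 7200 × 0.944 = 6797
75–89: 12700 × 0.94 = 11938
Net migration: 0–14 − 420 → 2478
End of period: [2478, 14820, 6193, 17866, 6797, 11938]
Scenario B total after 1 period: 60092
Difference B − A = 60092 − 59588 = 504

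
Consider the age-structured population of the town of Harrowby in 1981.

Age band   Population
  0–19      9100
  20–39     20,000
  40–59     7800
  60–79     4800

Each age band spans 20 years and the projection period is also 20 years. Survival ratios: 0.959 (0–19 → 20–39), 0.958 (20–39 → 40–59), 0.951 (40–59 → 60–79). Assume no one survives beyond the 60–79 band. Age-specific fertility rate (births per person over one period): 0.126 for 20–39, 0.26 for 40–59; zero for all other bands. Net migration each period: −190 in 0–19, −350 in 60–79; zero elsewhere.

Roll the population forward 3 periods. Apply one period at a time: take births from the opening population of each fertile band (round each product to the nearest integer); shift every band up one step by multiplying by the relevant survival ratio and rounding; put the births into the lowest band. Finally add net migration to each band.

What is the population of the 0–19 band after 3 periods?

2511

— Period 1 —
Births: 20000 × 0.126 = 2520 ; 7800 × 0.26 = 2028 → total 4548
20–39: 9100 × 0.959 = 8727
40–59: 20000 × 0.958 = 19160
60–79: 7800 × 0.951 = 7418
Net migration: 0–19 − 190 → 4358; 60–79 − 350 → 7068
→ [4358, 8727, 19160, 7068]
— Period 2 —
Births: 8727 × 0.126 = 1100 ; 19160 × 0.26 = 4982 → total 6082
20–39: 4358 × 0.959 = 4179
40–59: 8727 × 0.958 = 8360
60–79: 19160 × 0.951 = 18221
Net migration: 0–19 − 190 → 5892; 60–79 − 350 → 17871
→ [5892, 4179, 8360, 17871]
— Period 3 —
Births: 4179 × 0.126 = 527 ; 8360 × 0.26 = 2174 → total 2701
20–39: 5892 × 0.959 = 5650
40–59: 4179 × 0.958 = 4003
60–79: 8360 × 0.951 = 7950
Net migration: 0–19 − 190 → 2511; 60–79 − 350 → 7600
→ [2511, 5650, 4003, 7600]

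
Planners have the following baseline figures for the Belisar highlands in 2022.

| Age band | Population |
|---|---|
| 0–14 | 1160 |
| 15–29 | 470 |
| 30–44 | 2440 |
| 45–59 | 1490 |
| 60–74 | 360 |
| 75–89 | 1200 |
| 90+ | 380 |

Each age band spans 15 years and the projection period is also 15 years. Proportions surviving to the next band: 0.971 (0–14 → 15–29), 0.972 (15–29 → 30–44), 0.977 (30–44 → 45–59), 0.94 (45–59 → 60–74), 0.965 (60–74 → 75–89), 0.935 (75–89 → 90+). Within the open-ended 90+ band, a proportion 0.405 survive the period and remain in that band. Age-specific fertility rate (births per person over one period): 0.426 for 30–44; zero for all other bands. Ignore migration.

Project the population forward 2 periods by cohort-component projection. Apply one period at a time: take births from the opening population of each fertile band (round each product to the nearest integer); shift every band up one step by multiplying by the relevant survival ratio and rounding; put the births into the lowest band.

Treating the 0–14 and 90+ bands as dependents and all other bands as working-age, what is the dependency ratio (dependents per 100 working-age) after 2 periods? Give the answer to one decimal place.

16.9

Period 1.
Births: 2440 × 0.426 = 1039
15–29: 1160 × 0.971 = 1126
30–44: 470 × 0.972 = 457
45–59: 2440 × 0.977 = 2384
60–74: 1490 × 0.94 = 1401
75–89: 360 × 0.965 = 347
90+: 1200 × 0.935 + 380 × 0.405 = 1122 + 154 = 1276
Population now: 0–14=1039, 15–29=1126, 30–44=457, 45–59=2384, 60–74=1401, 75–89=347, 90+=1276
Period 2.
Births: 457 × 0.426 = 195
15–29: 1039 × 0.971 = 1009
30–44: 1126 × 0.972 = 1094
45–59: 457 × 0.977 = 446
60–74: 2384 × 0.94 = 2241
75–89: 1401 × 0.965 = 1352
90+: 347 × 0.935 + 1276 × 0.405 = 324 + 517 = 841
Population now: 0–14=195, 15–29=1009, 30–44=1094, 45–59=446, 60–74=2241, 75–89=1352, 90+=841
Dependents (band 0–14 + band 90+) = 195 + 841 = 1036; working-age = 6142; ratio = 1036/6142 × 100 = 16.9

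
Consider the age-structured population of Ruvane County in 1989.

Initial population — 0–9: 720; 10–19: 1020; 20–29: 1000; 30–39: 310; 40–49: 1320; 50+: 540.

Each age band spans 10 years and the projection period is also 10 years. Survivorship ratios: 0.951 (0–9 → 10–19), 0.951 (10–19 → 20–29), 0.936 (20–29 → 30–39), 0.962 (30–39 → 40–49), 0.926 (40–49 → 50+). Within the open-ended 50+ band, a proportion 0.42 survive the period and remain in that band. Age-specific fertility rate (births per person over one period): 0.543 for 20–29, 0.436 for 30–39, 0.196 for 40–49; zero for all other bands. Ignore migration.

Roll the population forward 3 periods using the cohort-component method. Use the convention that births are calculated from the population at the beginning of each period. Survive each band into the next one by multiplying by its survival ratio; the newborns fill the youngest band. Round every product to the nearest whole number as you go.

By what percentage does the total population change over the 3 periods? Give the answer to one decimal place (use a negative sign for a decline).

After projecting period 1:
Births: 1000 × 0.543 = 543, 310 × 0.436 = 135, 1320 × 0.196 = 259 → total 937
10–19: 720 × 0.951 = 685
20–29: 1020 × 0.951 = 970
30–39: 1000 × 0.936 = 936
40–49: 310 × 0.962 = 298
50+: 1320 × 0.926 + 540 × 0.42 = 1222 + 227 = 1449
End of period: [937, 685, 970, 936, 298, 1449]
After projecting period 2:
Births: 970 × 0.543 = 527, 936 × 0.436 = 408, 298 × 0.196 = 58 → total 993
10–19: 937 × 0.951 = 891
20–29: 685 × 0.951 = 651
30–39: 970 × 0.936 = 908
40–49: 936 × 0.962 = 900
50+: 298 × 0.926 + 1449 × 0.42 = 276 + 609 = 885
End of period: [993, 891, 651, 908, 900, 885]
After projecting period 3:
Births: 651 × 0.543 = 353, 908 × 0.436 = 396, 900 × 0.196 = 176 → total 925
10–19: 993 × 0.951 = 944
20–29: 891 × 0.951 = 847
30–39: 651 × 0.936 = 609
40–49: 908 × 0.962 = 873
50+: 900 × 0.926 + 885 × 0.42 = 833 + 372 = 1205
End of period: [925, 944, 847, 609, 873, 1205]
Total: 4910 → 5403; change = 493; percentage change = 10.0%

10.0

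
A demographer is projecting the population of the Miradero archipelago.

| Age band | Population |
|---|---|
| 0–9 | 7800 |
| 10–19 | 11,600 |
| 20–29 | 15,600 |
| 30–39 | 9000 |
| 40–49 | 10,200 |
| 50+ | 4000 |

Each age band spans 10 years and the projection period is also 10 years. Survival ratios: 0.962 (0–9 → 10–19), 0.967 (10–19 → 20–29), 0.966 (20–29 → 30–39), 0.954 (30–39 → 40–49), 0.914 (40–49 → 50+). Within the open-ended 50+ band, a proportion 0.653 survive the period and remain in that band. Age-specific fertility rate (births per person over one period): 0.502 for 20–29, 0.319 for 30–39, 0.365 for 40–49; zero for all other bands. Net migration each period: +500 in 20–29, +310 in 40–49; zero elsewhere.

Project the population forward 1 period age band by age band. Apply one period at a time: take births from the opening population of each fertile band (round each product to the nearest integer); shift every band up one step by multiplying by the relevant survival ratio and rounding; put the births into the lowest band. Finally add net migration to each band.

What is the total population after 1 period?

Period 1.
Births: 15600 × 0.502 = 7831  |  9000 × 0.319 = 2871  |  10200 × 0.365 = 3723 → 14425
10–19: 7800 × 0.962 = 7504
20–29: 11600 × 0.967 = 11217
30–39: 15600 × 0.966 = 15070
40–49: 9000 × 0.954 = 8586
50+: 10200 × 0.914 + 4000 × 0.653 = 9323 + 2612 = 11935
Net migration: 20–29 + 500 → 11717; 40–49 + 310 → 8896
Population now: 0–9=14425, 10–19=7504, 20–29=11717, 30–39=15070, 40–49=8896, 50+=11935
Total after period 1: 14425 + 7504 + 11717 + 15070 + 8896 + 11935 = 69547

69547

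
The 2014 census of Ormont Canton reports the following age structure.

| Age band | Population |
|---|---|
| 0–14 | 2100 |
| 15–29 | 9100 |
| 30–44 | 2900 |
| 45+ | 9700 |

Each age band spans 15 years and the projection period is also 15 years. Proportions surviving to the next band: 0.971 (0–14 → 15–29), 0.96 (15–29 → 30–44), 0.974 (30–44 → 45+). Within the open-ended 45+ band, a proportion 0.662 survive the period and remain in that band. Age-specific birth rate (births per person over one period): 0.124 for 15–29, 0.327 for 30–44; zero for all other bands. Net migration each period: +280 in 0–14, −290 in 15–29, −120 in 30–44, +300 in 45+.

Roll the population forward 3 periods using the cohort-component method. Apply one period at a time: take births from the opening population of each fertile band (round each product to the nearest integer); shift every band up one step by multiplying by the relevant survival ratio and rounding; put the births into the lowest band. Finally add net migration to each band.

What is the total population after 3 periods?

17519

(Groups numbered youngest = 1 to oldest = 4.)
After projecting period 1:
Births: 9100 × 0.124 = 1128, 2900 × 0.327 = 948 — total 2076
Group 2: 2100 × 0.971 = 2039
Group 3: 9100 × 0.96 = 8736
Group 4: 2900 × 0.974 + 9700 × 0.662 = 2825 + 6421 = 9246
Net migration: Group 1 + 280 → 2356; Group 2 − 290 → 1749; Group 3 − 120 → 8616; Group 4 + 300 → 9546
Population now: 0–14=2356, 15–29=1749, 30–44=8616, 45+=9546
After projecting period 2:
Births: 1749 × 0.124 = 217, 8616 × 0.327 = 2817 — total 3034
Group 2: 2356 × 0.971 = 2288
Group 3: 1749 × 0.96 = 1679
Group 4: 8616 × 0.974 + 9546 × 0.662 = 8392 + 6319 = 14711
Net migration: Group 1 + 280 → 3314; Group 2 − 290 → 1998; Group 3 − 120 → 1559; Group 4 + 300 → 15011
Population now: 0–14=3314, 15–29=1998, 30–44=1559, 45+=15011
After projecting period 3:
Births: 1998 × 0.124 = 248, 1559 × 0.327 = 510 — total 758
Group 2: 3314 × 0.971 = 3218
Group 3: 1998 × 0.96 = 1918
Group 4: 1559 × 0.974 + 15011 × 0.662 = 1518 + 9937 = 11455
Net migration: Group 1 + 280 → 1038; Group 2 − 290 → 2928; Group 3 − 120 → 1798; Group 4 + 300 → 11755
Population now: 0–14=1038, 15–29=2928, 30–44=1798, 45+=11755
Total after period 3: 1038 + 2928 + 1798 + 11755 = 17519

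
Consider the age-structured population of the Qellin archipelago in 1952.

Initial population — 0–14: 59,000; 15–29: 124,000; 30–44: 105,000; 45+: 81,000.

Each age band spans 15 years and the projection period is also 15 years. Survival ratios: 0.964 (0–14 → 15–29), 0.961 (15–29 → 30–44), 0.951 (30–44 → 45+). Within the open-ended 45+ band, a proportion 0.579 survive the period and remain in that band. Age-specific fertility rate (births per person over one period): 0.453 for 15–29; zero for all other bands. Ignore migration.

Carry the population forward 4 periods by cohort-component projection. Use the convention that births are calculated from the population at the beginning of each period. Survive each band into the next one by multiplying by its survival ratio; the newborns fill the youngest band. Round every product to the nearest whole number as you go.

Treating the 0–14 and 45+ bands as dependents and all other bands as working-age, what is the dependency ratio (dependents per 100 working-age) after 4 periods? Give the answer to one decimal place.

— Period 1 —
Births: 124000 × 0.453 = 56172
15–29: 59000 × 0.964 = 56876
30–44: 124000 × 0.961 = 119164
45+: 105000 × 0.951 + 81000 × 0.579 = 99855 + 46899 = 146754
End of period: [56172, 56876, 119164, 146754]
— Period 2 —
Births: 56876 × 0.453 = 25765
15–29: 56172 × 0.964 = 54150
30–44: 56876 × 0.961 = 54658
45+: 119164 × 0.951 + 146754 × 0.579 = 113325 + 84971 = 198296
End of period: [25765, 54150, 54658, 198296]
— Period 3 —
Births: 54150 × 0.453 = 24530
15–29: 25765 × 0.964 = 24837
30–44: 54150 × 0.961 = 52038
45+: 54658 × 0.951 + 198296 × 0.579 = 51980 + 114813 = 166793
End of period: [24530, 24837, 52038, 166793]
— Period 4 —
Births: 24837 × 0.453 = 11251
15–29: 24530 × 0.964 = 23647
30–44: 24837 × 0.961 = 23868
45+: 52038 × 0.951 + 166793 × 0.579 = 49488 + 96573 = 146061
End of period: [11251, 23647, 23868, 146061]
Dependents (band 0–14 + band 45+) = 11251 + 146061 = 157312; working-age = 47515; ratio = 157312/47515 × 100 = 331.1

331.1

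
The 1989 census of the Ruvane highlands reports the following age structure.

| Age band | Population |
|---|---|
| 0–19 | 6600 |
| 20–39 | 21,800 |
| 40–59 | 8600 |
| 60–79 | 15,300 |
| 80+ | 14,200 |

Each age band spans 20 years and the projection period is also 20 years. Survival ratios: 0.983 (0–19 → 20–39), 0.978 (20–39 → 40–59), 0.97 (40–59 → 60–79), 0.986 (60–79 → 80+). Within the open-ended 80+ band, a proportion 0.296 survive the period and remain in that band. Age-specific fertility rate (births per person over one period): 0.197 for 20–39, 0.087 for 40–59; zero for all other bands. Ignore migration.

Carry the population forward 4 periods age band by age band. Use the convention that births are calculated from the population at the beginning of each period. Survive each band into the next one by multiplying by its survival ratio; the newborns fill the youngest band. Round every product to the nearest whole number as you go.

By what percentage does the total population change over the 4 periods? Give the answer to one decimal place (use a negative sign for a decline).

Let band 1 be 0–19 through band 5 = 80+.
[period 1]
Births: 21800 × 0.197 = 4295  |  8600 × 0.087 = 748 — total 5043
Band 2: 6600 × 0.983 = 6488
Band 3: 21800 × 0.978 = 21320
Band 4: 8600 × 0.97 = 8342
Band 5: 15300 × 0.986 + 14200 × 0.296 = 15086 + 4203 = 19289
End of period: [5043, 6488, 21320, 8342, 19289]
[period 2]
Births: 6488 × 0.197 = 1278  |  21320 × 0.087 = 1855 — total 3133
Band 2: 5043 × 0.983 = 4957
Band 3: 6488 × 0.978 = 6345
Band 4: 21320 × 0.97 = 20680
Band 5: 8342 × 0.986 + 19289 × 0.296 = 8225 + 5710 = 13935
End of period: [3133, 4957, 6345, 20680, 13935]
[period 3]
Births: 4957 × 0.197 = 977  |  6345 × 0.087 = 552 — total 1529
Band 2: 3133 × 0.983 = 3080
Band 3: 4957 × 0.978 = 4848
Band 4: 6345 × 0.97 = 6155
Band 5: 20680 × 0.986 + 13935 × 0.296 = 20390 + 4125 = 24515
End of period: [1529, 3080, 4848, 6155, 24515]
[period 4]
Births: 3080 × 0.197 = 607  |  4848 × 0.087 = 422 — total 1029
Band 2: 1529 × 0.983 = 1503
Band 3: 3080 × 0.978 = 3012
Band 4: 4848 × 0.97 = 4703
Band 5: 6155 × 0.986 + 24515 × 0.296 = 6069 + 7256 = 13325
End of period: [1029, 1503, 3012, 4703, 13325]
Total: 66500 → 23572; change = -42928; percentage change = -64.6%

-64.6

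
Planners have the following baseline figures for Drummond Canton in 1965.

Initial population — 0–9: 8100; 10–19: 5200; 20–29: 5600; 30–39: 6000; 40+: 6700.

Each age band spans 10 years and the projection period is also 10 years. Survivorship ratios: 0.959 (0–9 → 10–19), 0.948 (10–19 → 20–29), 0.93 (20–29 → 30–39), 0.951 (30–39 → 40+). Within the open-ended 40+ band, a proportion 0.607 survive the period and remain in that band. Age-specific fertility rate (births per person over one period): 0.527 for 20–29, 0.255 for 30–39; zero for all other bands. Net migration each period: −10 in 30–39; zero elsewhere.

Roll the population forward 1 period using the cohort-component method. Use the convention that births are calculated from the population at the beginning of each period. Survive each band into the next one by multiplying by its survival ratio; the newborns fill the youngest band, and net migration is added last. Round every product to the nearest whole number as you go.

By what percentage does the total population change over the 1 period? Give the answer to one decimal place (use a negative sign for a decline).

Period 1:
Births: 5600 * 0.527 = 2951 ; 6000 * 0.255 = 1530 → total 4481
10–19: 8100 * 0.959 = 7768
20–29: 5200 * 0.948 = 4930
30–39: 5600 * 0.93 = 5208
40+: 6000 * 0.951 + 6700 * 0.607 = 5706 + 4067 = 9773
Net migration: 30–39 − 10 → 5198
Population now: 0–9=4481, 10–19=7768, 20–29=4930, 30–39=5198, 40+=9773
Total: 31600 → 32150; change = 550; percentage change = 1.7%

1.7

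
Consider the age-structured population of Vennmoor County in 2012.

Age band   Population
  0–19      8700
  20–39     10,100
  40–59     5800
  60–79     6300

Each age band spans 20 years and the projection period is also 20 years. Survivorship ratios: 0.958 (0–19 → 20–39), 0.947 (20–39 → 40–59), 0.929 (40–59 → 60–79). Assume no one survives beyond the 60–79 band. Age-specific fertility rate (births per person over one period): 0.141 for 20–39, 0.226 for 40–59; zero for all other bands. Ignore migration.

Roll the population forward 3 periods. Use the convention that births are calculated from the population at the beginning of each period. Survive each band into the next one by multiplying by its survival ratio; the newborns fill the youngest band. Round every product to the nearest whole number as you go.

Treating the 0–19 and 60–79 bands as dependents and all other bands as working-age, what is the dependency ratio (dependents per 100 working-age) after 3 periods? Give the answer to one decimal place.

167.1

— Period 1 —
Births: 10100 * 0.141 = 1424  |  5800 * 0.226 = 1311 → total 2735
20–39: 8700 * 0.958 = 8335
40–59: 10100 * 0.947 = 9565
60–79: 5800 * 0.929 = 5388
Giving 2735 / 8335 / 9565 / 5388.
— Period 2 —
Births: 8335 * 0.141 = 1175  |  9565 * 0.226 = 2162 → total 3337
20–39: 2735 * 0.958 = 2620
40–59: 8335 * 0.947 = 7893
60–79: 9565 * 0.929 = 8886
Giving 3337 / 2620 / 7893 / 8886.
— Period 3 —
Births: 2620 * 0.141 = 369  |  7893 * 0.226 = 1784 → total 2153
20–39: 3337 * 0.958 = 3197
40–59: 2620 * 0.947 = 2481
60–79: 7893 * 0.929 = 7333
Giving 2153 / 3197 / 2481 / 7333.
Dependents (band 0–19 + band 60–79) = 2153 + 7333 = 9486; working-age = 5678; ratio = 9486/5678 × 100 = 167.1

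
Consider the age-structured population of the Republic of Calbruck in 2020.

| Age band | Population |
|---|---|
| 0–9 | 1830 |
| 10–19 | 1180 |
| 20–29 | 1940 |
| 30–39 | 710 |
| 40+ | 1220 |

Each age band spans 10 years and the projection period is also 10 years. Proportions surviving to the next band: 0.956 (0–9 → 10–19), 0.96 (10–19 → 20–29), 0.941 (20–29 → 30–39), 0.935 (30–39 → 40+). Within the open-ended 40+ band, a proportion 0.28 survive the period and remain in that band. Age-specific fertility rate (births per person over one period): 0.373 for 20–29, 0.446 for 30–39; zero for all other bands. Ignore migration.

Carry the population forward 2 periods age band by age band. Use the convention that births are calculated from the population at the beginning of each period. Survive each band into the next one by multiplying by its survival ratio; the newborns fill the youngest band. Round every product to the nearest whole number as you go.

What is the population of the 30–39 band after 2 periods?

[period 1]
Births: 1940 * 0.373 = 724  |  710 * 0.446 = 317 — total 1041
10–19: 1830 * 0.956 = 1749
20–29: 1180 * 0.96 = 1133
30–39: 1940 * 0.941 = 1826
40+: 710 * 0.935 + 1220 * 0.28 = 664 + 342 = 1006
Giving 1041 / 1749 / 1133 / 1826 / 1006.
[period 2]
Births: 1133 * 0.373 = 423  |  1826 * 0.446 = 814 — total 1237
10–19: 1041 * 0.956 = 995
20–29: 1749 * 0.96 = 1679
30–39: 1133 * 0.941 = 1066
40+: 1826 * 0.935 + 1006 * 0.28 = 1707 + 282 = 1989
Giving 1237 / 995 / 1679 / 1066 / 1989.

1066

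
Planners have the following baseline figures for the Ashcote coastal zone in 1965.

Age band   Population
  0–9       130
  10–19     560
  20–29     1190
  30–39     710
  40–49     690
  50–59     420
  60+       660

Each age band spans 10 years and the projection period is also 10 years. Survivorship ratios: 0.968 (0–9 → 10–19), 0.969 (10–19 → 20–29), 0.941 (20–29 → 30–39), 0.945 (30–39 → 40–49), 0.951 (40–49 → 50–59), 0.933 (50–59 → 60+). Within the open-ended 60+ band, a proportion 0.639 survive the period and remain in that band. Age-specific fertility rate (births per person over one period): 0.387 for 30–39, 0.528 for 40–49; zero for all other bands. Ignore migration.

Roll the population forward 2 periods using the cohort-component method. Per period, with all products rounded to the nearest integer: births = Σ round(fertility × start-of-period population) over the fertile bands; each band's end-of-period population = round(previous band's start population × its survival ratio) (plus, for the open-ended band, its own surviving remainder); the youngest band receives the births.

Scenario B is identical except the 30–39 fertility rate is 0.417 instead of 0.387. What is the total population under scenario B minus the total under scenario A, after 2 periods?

Period 1:
Births: 710 * 0.387 = 275  |  690 * 0.528 = 364 → total 639
10–19: 130 * 0.968 = 126
20–29: 560 * 0.969 = 543
30–39: 1190 * 0.941 = 1120
40–49: 710 * 0.945 = 671
50–59: 690 * 0.951 = 656
60+: 420 * 0.933 + 660 * 0.639 = 392 + 422 = 814
Giving 639 / 126 / 543 / 1120 / 671 / 656 / 814.
Period 2:
Births: 1120 * 0.387 = 433  |  671 * 0.528 = 354 → total 787
10–19: 639 * 0.968 = 619
20–29: 126 * 0.969 = 122
30–39: 543 * 0.941 = 511
40–49: 1120 * 0.945 = 1058
50–59: 671 * 0.951 = 638
60+: 656 * 0.933 + 814 * 0.639 = 612 + 520 = 1132
Giving 787 / 619 / 122 / 511 / 1058 / 638 / 1132.
Scenario A total after 2 periods: 4867
Scenario B projection —
Period 1:
Births: 710 * 0.417 = 296  |  690 * 0.528 = 364 → total 660
10–19: 130 * 0.968 = 126
20–29: 560 * 0.969 = 543
30–39: 1190 * 0.941 = 1120
40–49: 710 * 0.945 = 671
50–59: 690 * 0.951 = 656
60+: 420 * 0.933 + 660 * 0.639 = 392 + 422 = 814
Giving 660 / 126 / 543 / 1120 / 671 / 656 / 814.
Period 2:
Births: 1120 * 0.417 = 467  |  671 * 0.528 = 354 → total 821
10–19: 660 * 0.968 = 639
20–29: 126 * 0.969 = 122
30–39: 543 * 0.941 = 511
40–49: 1120 * 0.945 = 1058
50–59: 671 * 0.951 = 638
60+: 656 * 0.933 + 814 * 0.639 = 612 + 520 = 1132
Giving 821 / 639 / 122 / 511 / 1058 / 638 / 1132.
Scenario B total after 2 periods: 4921
Difference B − A = 4921 − 4867 = 54

54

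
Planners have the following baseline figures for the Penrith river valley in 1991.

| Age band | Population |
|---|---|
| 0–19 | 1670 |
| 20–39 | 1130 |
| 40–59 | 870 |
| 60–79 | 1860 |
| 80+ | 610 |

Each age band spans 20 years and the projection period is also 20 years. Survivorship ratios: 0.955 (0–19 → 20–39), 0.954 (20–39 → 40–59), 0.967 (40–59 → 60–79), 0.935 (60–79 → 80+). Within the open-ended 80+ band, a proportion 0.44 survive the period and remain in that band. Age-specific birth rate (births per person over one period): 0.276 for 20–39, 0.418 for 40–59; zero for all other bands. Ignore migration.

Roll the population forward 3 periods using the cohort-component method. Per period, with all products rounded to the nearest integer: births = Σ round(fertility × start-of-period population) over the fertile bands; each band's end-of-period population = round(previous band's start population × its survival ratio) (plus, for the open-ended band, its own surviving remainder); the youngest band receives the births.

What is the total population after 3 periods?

5461

— Period 1 —
Births: 1130 × 0.276 = 312 ; 870 × 0.418 = 364 → total 676
20–39: 1670 × 0.955 = 1595
40–59: 1130 × 0.954 = 1078
60–79: 870 × 0.967 = 841
80+: 1860 × 0.935 + 610 × 0.44 = 1739 + 268 = 2007
Population now: 0–19=676, 20–39=1595, 40–59=1078, 60–79=841, 80+=2007
— Period 2 —
Births: 1595 × 0.276 = 440 ; 1078 × 0.418 = 451 → total 891
20–39: 676 × 0.955 = 646
40–59: 1595 × 0.954 = 1522
60–79: 1078 × 0.967 = 1042
80+: 841 × 0.935 + 2007 × 0.44 = 786 + 883 = 1669
Population now: 0–19=891, 20–39=646, 40–59=1522, 60–79=1042, 80+=1669
— Period 3 —
Births: 646 × 0.276 = 178 ; 1522 × 0.418 = 636 → total 814
20–39: 891 × 0.955 = 851
40–59: 646 × 0.954 = 616
60–79: 1522 × 0.967 = 1472
80+: 1042 × 0.935 + 1669 × 0.44 = 974 + 734 = 1708
Population now: 0–19=814, 20–39=851, 40–59=616, 60–79=1472, 80+=1708
Total after period 3: 814 + 851 + 616 + 1472 + 1708 = 5461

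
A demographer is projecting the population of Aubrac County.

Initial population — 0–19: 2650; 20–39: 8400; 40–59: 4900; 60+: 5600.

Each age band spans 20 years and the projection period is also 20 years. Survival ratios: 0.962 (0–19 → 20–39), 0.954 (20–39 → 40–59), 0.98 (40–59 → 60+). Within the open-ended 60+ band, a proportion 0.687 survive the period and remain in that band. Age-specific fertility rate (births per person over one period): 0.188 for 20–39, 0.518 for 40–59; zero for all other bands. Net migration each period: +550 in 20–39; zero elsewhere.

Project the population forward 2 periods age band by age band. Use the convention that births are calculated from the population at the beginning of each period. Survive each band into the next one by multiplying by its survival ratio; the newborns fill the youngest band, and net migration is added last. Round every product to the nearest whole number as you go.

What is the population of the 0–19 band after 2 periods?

Period 1:
Births: 8400 × 0.188 = 1579 ; 4900 × 0.518 = 2538 → 4117
20–39: 2650 × 0.962 = 2549
40–59: 8400 × 0.954 = 8014
60+: 4900 × 0.98 + 5600 × 0.687 = 4802 + 3847 = 8649
Net migration: 20–39 + 550 → 3099
Giving 4117 / 3099 / 8014 / 8649.
Period 2:
Births: 3099 × 0.188 = 583 ; 8014 × 0.518 = 4151 → 4734
20–39: 4117 × 0.962 = 3961
40–59: 3099 × 0.954 = 2956
60+: 8014 × 0.98 + 8649 × 0.687 = 7854 + 5942 = 13796
Net migration: 20–39 + 550 → 4511
Giving 4734 / 4511 / 2956 / 13796.

4734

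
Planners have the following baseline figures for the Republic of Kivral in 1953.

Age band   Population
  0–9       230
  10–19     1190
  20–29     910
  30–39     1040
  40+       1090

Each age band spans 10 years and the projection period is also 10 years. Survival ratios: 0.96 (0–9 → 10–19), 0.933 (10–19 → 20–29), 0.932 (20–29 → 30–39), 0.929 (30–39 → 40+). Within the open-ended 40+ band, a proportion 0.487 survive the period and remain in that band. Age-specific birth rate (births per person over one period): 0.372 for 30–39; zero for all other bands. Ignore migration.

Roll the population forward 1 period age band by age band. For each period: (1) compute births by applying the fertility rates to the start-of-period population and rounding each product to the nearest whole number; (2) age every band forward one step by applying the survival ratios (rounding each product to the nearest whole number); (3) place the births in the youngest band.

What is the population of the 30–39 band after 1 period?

Call the groups 1 to 5, youngest first.
[period 1]
Births: 1040 × 0.372 = 387
Group 2: 230 × 0.96 = 221
Group 3: 1190 × 0.933 = 1110
Group 4: 910 × 0.932 = 848
Group 5: 1040 × 0.929 + 1090 × 0.487 = 966 + 531 = 1497
Population now: 0–9=387, 10–19=221, 20–29=1110, 30–39=848, 40+=1497

848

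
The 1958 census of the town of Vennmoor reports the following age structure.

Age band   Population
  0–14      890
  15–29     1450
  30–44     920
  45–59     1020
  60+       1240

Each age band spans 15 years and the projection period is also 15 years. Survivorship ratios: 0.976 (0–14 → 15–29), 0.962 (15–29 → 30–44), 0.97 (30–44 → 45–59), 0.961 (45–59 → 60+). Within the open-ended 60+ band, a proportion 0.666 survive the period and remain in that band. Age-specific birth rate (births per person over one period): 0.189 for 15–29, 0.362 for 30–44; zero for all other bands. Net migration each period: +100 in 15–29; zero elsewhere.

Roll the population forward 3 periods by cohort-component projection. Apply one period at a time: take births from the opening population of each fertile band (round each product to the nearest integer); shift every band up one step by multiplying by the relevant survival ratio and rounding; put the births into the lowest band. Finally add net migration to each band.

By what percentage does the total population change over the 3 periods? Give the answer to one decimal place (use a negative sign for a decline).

-0.7

Numbering the bands 1..5 from youngest to oldest:
After projecting period 1:
Births: 1450 * 0.189 = 274  |  920 * 0.362 = 333 ⇒ total 607
Band 2: 890 * 0.976 = 869
Band 3: 1450 * 0.962 = 1395
Band 4: 920 * 0.97 = 892
Band 5: 1020 * 0.961 + 1240 * 0.666 = 980 + 826 = 1806
Net migration: Band 2 + 100 → 969
End of period: [607, 969, 1395, 892, 1806]
After projecting period 2:
Births: 969 * 0.189 = 183  |  1395 * 0.362 = 505 ⇒ total 688
Band 2: 607 * 0.976 = 592
Band 3: 969 * 0.962 = 932
Band 4: 1395 * 0.97 = 1353
Band 5: 892 * 0.961 + 1806 * 0.666 = 857 + 1203 = 2060
Net migration: Band 2 + 100 → 692
End of period: [688, 692, 932, 1353, 2060]
After projecting period 3:
Births: 692 * 0.189 = 131  |  932 * 0.362 = 337 ⇒ total 468
Band 2: 688 * 0.976 = 671
Band 3: 692 * 0.962 = 666
Band 4: 932 * 0.97 = 904
Band 5: 1353 * 0.961 + 2060 * 0.666 = 1300 + 1372 = 2672
Net migration: Band 2 + 100 → 771
End of period: [468, 771, 666, 904, 2672]
Total: 5520 → 5481; change = -39; percentage change = -0.7%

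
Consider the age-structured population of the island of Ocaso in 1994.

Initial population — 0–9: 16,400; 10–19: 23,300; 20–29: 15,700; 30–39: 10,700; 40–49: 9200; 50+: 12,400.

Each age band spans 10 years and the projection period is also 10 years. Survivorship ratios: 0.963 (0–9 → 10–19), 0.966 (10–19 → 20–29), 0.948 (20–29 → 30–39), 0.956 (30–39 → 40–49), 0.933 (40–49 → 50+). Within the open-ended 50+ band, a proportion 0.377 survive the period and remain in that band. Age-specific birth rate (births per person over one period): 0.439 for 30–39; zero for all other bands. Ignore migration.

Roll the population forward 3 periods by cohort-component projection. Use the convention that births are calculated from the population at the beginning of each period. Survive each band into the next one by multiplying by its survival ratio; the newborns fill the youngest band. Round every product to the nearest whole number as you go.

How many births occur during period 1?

4697

Let band 1 be 0–9 through band 6 = 50+.
Period 1.
Births: 10700 × 0.439 = 4697
Band 2: 16400 × 0.963 = 15793
Band 3: 23300 × 0.966 = 22508
Band 4: 15700 × 0.948 = 14884
Band 5: 10700 × 0.956 = 10229
Band 6: 9200 × 0.933 + 12400 × 0.377 = 8584 + 4675 = 13259
→ [4697, 15793, 22508, 14884, 10229, 13259]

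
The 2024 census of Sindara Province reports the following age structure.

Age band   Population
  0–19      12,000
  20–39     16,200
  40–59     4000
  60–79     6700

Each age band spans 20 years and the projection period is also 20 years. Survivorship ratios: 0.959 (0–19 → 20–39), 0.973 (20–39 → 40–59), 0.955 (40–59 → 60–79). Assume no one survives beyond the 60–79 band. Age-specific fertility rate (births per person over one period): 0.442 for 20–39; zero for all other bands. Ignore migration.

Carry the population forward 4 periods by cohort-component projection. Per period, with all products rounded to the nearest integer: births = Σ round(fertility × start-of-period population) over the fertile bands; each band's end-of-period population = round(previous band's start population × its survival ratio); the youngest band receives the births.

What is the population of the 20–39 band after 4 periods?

Period 1:
Births: 16200 × 0.442 = 7160
20–39: 12000 × 0.959 = 11508
40–59: 16200 × 0.973 = 15763
60–79: 4000 × 0.955 = 3820
Population now: 0–19=7160, 20–39=11508, 40–59=15763, 60–79=3820
Period 2:
Births: 11508 × 0.442 = 5087
20–39: 7160 × 0.959 = 6866
40–59: 11508 × 0.973 = 11197
60–79: 15763 × 0.955 = 15054
Population now: 0–19=5087, 20–39=6866, 40–59=11197, 60–79=15054
Period 3:
Births: 6866 × 0.442 = 3035
20–39: 5087 × 0.959 = 4878
40–59: 6866 × 0.973 = 6681
60–79: 11197 × 0.955 = 10693
Population now: 0–19=3035, 20–39=4878, 40–59=6681, 60–79=10693
Period 4:
Births: 4878 × 0.442 = 2156
20–39: 3035 × 0.959 = 2911
40–59: 4878 × 0.973 = 4746
60–79: 6681 × 0.955 = 6380
Population now: 0–19=2156, 20–39=2911, 40–59=4746, 60–79=6380

2911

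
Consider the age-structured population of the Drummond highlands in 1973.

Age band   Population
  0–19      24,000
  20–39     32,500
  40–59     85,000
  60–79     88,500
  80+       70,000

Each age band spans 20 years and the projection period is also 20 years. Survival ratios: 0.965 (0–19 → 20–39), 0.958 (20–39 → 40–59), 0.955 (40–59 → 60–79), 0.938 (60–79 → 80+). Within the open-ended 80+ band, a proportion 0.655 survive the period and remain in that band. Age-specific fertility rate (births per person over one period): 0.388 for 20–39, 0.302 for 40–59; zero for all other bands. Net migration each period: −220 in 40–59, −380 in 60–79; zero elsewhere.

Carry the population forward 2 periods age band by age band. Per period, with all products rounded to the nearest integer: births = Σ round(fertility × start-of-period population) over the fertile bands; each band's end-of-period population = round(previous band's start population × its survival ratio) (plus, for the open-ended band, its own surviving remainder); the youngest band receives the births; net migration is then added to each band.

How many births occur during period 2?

Call the groups 1 to 5, youngest first.
Period 1.
Births: 32500 × 0.388 = 12610 ; 85000 × 0.302 = 25670 ⇒ total 38280
Group 2: 24000 × 0.965 = 23160
Group 3: 32500 × 0.958 = 31135
Group 4: 85000 × 0.955 = 81175
Group 5: 88500 × 0.938 + 70000 × 0.655 = 83013 + 45850 = 128863
Net migration: Group 3 − 220 → 30915; Group 4 − 380 → 80795
Population now: 0–19=38280, 20–39=23160, 40–59=30915, 60–79=80795, 80+=128863
Period 2.
Births: 23160 × 0.388 = 8986 ; 30915 × 0.302 = 9336 ⇒ total 18322
Group 2: 38280 × 0.965 = 36940
Group 3: 23160 × 0.958 = 22187
Group 4: 30915 × 0.955 = 29524
Group 5: 80795 × 0.938 + 128863 × 0.655 = 75786 + 84405 = 160191
Net migration: Group 3 − 220 → 21967; Group 4 − 380 → 29144
Population now: 0–19=18322, 20–39=36940, 40–59=21967, 60–79=29144, 80+=160191

18322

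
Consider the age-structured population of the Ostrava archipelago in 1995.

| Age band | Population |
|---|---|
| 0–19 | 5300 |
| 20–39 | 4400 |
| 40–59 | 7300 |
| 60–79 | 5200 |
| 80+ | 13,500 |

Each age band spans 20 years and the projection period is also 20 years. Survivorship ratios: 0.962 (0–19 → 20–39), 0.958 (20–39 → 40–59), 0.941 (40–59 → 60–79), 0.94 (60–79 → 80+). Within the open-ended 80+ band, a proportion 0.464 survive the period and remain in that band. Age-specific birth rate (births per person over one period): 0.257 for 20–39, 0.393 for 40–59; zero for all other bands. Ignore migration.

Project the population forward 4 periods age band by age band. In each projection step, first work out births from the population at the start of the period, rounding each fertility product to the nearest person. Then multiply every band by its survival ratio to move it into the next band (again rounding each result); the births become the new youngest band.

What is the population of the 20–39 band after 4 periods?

(Groups numbered youngest = 1 to oldest = 5.)
— Period 1 —
Births: 4400 × 0.257 = 1131 ; 7300 × 0.393 = 2869 — total 4000
Group 2: 5300 × 0.962 = 5099
Group 3: 4400 × 0.958 = 4215
Group 4: 7300 × 0.941 = 6869
Group 5: 5200 × 0.94 + 13500 × 0.464 = 4888 + 6264 = 11152
Giving 4000 / 5099 / 4215 / 6869 / 11152.
— Period 2 —
Births: 5099 × 0.257 = 1310 ; 4215 × 0.393 = 1656 — total 2966
Group 2: 4000 × 0.962 = 3848
Group 3: 5099 × 0.958 = 4885
Group 4: 4215 × 0.941 = 3966
Group 5: 6869 × 0.94 + 11152 × 0.464 = 6457 + 5175 = 11632
Giving 2966 / 3848 / 4885 / 3966 / 11632.
— Period 3 —
Births: 3848 × 0.257 = 989 ; 4885 × 0.393 = 1920 — total 2909
Group 2: 2966 × 0.962 = 2853
Group 3: 3848 × 0.958 = 3686
Group 4: 4885 × 0.941 = 4597
Group 5: 3966 × 0.94 + 11632 × 0.464 = 3728 + 5397 = 9125
Giving 2909 / 2853 / 3686 / 4597 / 9125.
— Period 4 —
Births: 2853 × 0.257 = 733 ; 3686 × 0.393 = 1449 — total 2182
Group 2: 2909 × 0.962 = 2798
Group 3: 2853 × 0.958 = 2733
Group 4: 3686 × 0.941 = 3469
Group 5: 4597 × 0.94 + 9125 × 0.464 = 4321 + 4234 = 8555
Giving 2182 / 2798 / 2733 / 3469 / 8555.

2798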